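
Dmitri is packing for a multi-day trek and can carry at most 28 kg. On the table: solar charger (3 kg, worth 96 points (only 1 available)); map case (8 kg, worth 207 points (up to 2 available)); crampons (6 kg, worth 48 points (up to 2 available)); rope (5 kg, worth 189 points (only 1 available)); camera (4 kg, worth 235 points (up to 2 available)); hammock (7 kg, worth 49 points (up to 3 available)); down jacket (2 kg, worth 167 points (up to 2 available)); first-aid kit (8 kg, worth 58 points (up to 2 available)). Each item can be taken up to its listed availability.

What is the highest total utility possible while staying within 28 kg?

1296

The ratio ordering already packs tightly: solar charger + map case + rope + 2×camera + 2×down jacket, 28 kg, 1296.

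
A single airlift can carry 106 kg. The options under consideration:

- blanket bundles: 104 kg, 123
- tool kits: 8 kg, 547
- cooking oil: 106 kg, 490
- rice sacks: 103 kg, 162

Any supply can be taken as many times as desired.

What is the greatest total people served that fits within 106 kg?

Best packing: 13×tool kits — 104 kg, 7111 total.

7111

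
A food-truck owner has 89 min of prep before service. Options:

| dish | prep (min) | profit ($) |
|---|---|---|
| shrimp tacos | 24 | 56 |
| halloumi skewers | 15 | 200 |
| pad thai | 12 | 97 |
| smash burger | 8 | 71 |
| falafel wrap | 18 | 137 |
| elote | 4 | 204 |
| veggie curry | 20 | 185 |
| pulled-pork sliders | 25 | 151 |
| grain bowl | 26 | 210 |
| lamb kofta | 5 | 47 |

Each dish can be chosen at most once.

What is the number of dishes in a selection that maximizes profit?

6

The maximum profit within 89 min is 983.
For example halloumi skewers + falafel wrap + elote + veggie curry + grain bowl + lamb kofta achieves it, using 88 min.
Any selection reaching 983 contains exactly 6 dishes.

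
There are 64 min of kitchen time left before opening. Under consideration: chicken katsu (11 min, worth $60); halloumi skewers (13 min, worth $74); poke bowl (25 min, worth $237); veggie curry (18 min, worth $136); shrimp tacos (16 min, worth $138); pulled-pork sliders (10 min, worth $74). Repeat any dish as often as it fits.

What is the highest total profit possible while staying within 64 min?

Greedy by ratio would take 2×poke bowl + pulled-pork sliders: 60 min used, total 548.
The 60 min tied up in 2×poke bowl and pulled-pork sliders is better spent on 4×shrimp tacos — total rises to 552 (64 min).
Every other selection either busts 64 min or fails to beat 552.

552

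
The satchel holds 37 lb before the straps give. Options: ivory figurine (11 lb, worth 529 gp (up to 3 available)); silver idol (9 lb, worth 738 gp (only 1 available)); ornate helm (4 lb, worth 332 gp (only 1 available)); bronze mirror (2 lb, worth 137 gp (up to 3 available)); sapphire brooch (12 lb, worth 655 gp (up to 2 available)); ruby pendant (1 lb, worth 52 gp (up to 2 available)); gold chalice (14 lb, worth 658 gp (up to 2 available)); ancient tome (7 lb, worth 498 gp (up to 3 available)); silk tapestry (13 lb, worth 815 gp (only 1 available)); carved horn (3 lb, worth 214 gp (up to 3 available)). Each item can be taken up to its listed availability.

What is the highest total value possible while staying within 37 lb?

A density-first pass picks silver idol + ornate helm + ruby pendant + 2×ancient tome + 3×carved horn — 2760 at 37 lb.
Replace ruby pendant and 2×carved horn with ancient tome: the trade gains 18 net, giving 2778 at 37 lb.
Nothing else within 37 lb beats 2778.

2778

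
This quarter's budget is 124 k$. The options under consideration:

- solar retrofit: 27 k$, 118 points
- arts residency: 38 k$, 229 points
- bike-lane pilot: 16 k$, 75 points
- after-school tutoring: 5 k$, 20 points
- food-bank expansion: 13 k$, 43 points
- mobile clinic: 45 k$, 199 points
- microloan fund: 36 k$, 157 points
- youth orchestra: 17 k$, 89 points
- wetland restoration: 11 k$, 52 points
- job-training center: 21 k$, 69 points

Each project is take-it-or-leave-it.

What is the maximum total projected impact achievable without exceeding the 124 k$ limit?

622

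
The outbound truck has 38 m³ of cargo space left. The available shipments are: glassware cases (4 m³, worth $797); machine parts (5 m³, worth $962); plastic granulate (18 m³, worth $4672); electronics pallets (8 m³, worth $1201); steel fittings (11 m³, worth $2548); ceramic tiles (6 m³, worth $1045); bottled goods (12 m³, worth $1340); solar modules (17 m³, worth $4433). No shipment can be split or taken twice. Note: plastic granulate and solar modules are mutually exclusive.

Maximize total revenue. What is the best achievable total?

Ranking by ratio (revenue/m³): solar modules 260.76, plastic granulate 259.56, steel fittings 231.64.
Best packing: glassware cases + machine parts + plastic granulate + steel fittings — 38 m³, 8979 total.

8979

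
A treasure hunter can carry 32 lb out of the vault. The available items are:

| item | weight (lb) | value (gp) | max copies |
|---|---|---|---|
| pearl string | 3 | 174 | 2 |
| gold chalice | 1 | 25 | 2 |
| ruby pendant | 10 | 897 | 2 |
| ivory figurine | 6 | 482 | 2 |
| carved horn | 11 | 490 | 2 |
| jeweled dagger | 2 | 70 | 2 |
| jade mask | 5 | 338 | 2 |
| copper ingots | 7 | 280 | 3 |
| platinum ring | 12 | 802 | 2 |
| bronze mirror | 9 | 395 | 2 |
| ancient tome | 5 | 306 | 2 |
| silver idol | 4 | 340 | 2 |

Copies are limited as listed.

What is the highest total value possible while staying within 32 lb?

2758

A density-first pass picks pearl string + gold chalice + 2×ruby pendant + 2×silver idol — 2673 at 32 lb.
Replace pearl string and gold chalice and 2×silver idol with 2×ivory figurine: the trade gains 85 net, giving 2758 at 32 lb.
Nothing else within 32 lb beats 2758.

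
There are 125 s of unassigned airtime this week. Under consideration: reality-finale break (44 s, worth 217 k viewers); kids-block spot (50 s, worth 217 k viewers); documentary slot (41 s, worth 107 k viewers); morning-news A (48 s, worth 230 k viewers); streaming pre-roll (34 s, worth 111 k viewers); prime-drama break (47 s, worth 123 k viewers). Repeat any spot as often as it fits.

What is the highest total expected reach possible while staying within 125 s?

545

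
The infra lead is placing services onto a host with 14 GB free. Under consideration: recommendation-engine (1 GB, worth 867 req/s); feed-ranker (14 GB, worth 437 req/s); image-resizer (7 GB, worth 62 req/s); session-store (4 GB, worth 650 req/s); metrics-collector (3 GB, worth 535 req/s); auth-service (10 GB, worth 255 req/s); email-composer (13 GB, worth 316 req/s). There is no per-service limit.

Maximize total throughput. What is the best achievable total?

Best packing: 14×recommendation-engine — 14 GB, 12138 total.
That's the maximum — no swap from here does better than 12138.

12138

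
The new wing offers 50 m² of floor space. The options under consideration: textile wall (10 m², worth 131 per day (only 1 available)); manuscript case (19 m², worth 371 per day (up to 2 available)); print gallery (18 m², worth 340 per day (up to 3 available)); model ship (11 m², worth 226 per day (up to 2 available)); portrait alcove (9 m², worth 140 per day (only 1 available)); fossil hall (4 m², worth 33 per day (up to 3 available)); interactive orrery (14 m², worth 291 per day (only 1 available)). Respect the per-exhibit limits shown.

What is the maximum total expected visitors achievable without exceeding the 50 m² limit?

The ratio heuristic lands on 2×model ship + portrait alcove + fossil hall + interactive orrery (916) but leaves 1 m² idle.
Replace 2×model ship and portrait alcove and fossil hall with 2×print gallery: the trade gains 55 net, giving 971 at 50 m².
No other feasible combination exceeds 971.

971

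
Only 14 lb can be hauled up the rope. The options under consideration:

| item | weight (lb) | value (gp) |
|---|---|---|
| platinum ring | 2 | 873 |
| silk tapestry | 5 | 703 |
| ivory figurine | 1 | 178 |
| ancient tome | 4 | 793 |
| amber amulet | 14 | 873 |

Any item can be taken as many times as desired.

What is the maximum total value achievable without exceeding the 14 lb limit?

6111

Density check — platinum ring 436.50, ancient tome 198.25, ivory figurine 178.00 are the best per lb.
7×platinum ring uses 14 of the 14 lb and totals 6111.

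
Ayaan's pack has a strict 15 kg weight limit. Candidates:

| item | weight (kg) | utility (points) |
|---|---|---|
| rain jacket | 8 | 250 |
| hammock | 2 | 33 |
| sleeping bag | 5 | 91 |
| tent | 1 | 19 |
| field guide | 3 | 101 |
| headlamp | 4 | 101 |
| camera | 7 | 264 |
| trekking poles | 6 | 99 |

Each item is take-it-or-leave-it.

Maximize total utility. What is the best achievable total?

514

Taking the top-ratio items first gives tent + field guide + headlamp + camera for 485 (15 kg).
Dropping tent and field guide and headlamp frees 8 kg; slotting in rain jacket (8 kg) lifts the total to 514 at 15 kg.
Nothing else within 15 kg beats 514.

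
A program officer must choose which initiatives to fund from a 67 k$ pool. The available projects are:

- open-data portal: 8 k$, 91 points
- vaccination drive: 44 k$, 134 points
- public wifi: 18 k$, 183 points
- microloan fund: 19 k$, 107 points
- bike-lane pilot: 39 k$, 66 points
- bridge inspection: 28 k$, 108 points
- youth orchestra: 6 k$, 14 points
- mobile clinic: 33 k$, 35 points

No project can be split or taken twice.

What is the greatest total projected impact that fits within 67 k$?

398

Ranking by ratio (projected impact/k$): open-data portal 11.38, public wifi 10.17, microloan fund 5.63, bridge inspection 3.86.
A density-first pass picks open-data portal + public wifi + microloan fund + youth orchestra — 395 at 51 k$.
Dropping open-data portal and youth orchestra frees 14 k$; slotting in bridge inspection (28 k$) lifts the total to 398 at 65 k$.
An exhaustive check of the 256 subsets confirms 398.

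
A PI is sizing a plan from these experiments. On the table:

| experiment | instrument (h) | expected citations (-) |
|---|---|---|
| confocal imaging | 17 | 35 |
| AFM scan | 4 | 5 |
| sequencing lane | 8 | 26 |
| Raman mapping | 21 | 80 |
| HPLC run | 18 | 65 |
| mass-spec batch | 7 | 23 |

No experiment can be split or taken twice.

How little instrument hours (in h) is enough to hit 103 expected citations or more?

Minimise h subject to total expected citations ≥ 103.
Taking Raman mapping + mass-spec batch gives 103 (≥ 103) for 28 h.
No combination under 28 h hits 103.

28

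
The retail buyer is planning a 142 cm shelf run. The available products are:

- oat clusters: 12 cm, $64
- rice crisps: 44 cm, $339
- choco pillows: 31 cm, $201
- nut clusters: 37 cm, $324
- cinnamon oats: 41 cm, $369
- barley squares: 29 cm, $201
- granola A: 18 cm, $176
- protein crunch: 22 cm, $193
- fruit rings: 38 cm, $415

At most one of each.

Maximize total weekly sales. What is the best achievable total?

1301

A density-first pass picks oat clusters + cinnamon oats + granola A + protein crunch + fruit rings — 1217 at 131 cm.
Dropping oat clusters and granola A frees 30 cm; slotting in nut clusters (37 cm) lifts the total to 1301 at 138 cm.
No other feasible combination exceeds 1301.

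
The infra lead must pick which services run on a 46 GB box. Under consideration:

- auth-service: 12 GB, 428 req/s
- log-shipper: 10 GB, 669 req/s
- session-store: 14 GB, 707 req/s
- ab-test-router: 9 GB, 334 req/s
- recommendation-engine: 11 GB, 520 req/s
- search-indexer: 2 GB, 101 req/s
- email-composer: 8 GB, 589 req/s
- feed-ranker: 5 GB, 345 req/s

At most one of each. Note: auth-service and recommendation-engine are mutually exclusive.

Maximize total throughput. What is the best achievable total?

2644

By throughput per GB: email-composer 73.62, feed-ranker 69.00, log-shipper 66.90, session-store 50.50 lead.
The ratio heuristic lands on log-shipper + session-store + search-indexer + email-composer + feed-ranker (2411) but leaves 7 GB idle.
Dropping search-indexer frees 2 GB; slotting in ab-test-router (9 GB) lifts the total to 2644 at 46 GB.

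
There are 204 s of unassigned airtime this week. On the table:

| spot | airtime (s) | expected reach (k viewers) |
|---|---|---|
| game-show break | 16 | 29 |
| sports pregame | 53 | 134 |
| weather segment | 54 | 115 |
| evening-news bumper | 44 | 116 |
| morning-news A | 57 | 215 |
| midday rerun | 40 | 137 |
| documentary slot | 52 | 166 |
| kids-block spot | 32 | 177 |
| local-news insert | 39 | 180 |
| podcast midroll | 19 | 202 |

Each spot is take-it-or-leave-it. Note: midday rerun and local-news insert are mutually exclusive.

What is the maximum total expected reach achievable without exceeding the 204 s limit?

Taking morning-news A + documentary slot + kids-block spot + local-news insert + podcast midroll: 199 s used, 940 in expected reach.

940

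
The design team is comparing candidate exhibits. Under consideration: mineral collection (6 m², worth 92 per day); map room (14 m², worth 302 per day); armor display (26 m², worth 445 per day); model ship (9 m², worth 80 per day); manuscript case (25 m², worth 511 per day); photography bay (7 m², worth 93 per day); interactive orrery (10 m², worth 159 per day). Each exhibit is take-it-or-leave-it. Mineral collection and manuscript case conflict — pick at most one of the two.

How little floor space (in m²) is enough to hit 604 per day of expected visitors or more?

32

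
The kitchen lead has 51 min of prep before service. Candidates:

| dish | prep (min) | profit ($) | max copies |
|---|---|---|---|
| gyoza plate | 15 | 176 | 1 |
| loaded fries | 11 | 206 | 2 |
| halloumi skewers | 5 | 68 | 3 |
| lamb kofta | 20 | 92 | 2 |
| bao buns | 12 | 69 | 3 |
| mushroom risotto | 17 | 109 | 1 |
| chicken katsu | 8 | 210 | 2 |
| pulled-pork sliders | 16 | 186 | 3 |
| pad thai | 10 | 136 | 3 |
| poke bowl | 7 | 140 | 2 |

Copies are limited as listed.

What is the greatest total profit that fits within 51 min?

Ranking by ratio (profit/min): chicken katsu 26.25, poke bowl 20.00, loaded fries 18.73, halloumi skewers 13.60.
Loaded fries + 2×chicken katsu + pad thai + 2×poke bowl uses 51 of the 51 min and totals 1042.
That's the maximum — no swap from here does better than 1042.

1042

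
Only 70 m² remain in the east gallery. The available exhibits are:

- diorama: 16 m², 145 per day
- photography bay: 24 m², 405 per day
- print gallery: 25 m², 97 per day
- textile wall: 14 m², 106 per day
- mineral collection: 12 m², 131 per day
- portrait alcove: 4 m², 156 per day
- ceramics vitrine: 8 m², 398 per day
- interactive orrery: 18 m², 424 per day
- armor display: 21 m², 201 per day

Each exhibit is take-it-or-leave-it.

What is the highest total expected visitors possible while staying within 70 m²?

1528

Filling by ratio: photography bay + mineral collection + portrait alcove + ceramics vitrine + interactive orrery for 1514, with 4 m² left unused.
Dropping mineral collection frees 12 m²; slotting in diorama (16 m²) lifts the total to 1528 at 70 m².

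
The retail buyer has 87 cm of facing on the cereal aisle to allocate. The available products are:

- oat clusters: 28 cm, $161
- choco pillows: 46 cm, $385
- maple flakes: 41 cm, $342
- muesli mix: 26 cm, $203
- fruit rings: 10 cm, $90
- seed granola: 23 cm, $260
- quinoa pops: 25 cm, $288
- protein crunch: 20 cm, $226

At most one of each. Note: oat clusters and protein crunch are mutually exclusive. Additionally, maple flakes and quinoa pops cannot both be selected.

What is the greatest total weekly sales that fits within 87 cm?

Taking fruit rings + seed granola + quinoa pops + protein crunch: 78 cm used, 864 in weekly sales.
The closest alternative, muesli mix + fruit rings + seed granola + quinoa pops, reaches only 841.

864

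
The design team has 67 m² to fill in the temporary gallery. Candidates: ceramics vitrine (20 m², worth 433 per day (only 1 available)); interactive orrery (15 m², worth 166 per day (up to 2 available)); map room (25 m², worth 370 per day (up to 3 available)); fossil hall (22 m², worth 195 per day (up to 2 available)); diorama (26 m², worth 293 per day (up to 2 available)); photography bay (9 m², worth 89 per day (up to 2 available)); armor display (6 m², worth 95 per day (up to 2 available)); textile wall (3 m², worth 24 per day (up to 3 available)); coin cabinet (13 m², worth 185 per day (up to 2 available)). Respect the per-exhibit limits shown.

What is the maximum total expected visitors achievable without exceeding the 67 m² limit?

Taking the top-ratio exhibits first gives ceramics vitrine + map room + photography bay + 2×armor display for 1082 (66 m²).
Dropping photography bay and armor display frees 15 m²; slotting in textile wall + coin cabinet (16 m²) lifts the total to 1107 at 67 m².
That's the maximum — no swap from here does better than 1107.

1107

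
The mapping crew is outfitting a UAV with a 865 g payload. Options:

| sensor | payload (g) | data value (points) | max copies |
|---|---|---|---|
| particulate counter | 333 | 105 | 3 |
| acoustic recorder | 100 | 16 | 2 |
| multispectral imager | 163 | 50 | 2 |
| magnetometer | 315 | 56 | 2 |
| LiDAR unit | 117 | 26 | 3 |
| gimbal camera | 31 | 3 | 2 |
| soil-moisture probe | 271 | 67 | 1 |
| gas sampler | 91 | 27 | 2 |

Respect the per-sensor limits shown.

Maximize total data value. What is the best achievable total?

Filling by ratio: 2×particulate counter + multispectral imager + gimbal camera for 263, with 5 g left unused.
Dropping multispectral imager and gimbal camera frees 194 g; slotting in 2×gas sampler (182 g) lifts the total to 264 at 848 g.

264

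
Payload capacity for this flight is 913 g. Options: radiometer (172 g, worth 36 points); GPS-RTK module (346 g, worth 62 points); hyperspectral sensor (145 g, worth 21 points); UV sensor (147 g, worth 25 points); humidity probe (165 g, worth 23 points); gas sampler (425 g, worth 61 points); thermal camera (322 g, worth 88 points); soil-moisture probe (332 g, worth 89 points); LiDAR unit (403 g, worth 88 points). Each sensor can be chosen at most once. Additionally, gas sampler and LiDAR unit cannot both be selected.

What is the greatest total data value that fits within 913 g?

Radiometer + thermal camera + soil-moisture probe uses 826 of the 913 g and totals 213.

213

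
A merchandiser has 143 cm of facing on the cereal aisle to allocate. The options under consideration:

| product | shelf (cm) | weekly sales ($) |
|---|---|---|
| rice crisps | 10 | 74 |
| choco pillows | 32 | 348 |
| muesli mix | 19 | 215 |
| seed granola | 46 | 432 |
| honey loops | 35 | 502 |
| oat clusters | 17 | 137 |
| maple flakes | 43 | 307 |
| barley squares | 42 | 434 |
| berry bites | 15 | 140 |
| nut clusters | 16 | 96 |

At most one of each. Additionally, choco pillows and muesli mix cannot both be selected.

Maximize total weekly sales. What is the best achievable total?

1583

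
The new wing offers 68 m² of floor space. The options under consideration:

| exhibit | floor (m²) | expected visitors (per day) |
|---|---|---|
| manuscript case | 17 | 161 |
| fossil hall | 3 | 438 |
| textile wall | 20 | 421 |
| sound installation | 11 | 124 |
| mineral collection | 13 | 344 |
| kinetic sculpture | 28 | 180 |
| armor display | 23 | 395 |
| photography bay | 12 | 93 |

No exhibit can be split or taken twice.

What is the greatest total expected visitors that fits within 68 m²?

1598

Best packing: fossil hall + textile wall + mineral collection + armor display — 59 m², 1598 total.
Runner-up manuscript case + fossil hall + textile wall + sound installation + mineral collection tops out at 1488.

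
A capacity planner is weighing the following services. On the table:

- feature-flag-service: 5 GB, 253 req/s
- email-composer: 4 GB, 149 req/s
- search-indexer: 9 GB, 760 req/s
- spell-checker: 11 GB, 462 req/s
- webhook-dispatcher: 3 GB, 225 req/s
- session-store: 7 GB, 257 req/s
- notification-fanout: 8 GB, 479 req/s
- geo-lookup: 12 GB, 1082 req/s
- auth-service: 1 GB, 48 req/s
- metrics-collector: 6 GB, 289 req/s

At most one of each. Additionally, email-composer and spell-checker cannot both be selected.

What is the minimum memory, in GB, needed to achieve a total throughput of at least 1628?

Minimise GB subject to total throughput ≥ 1628.
search-indexer + geo-lookup: 1842 throughput at 21 GB.
No combination under 21 GB hits 1628.

21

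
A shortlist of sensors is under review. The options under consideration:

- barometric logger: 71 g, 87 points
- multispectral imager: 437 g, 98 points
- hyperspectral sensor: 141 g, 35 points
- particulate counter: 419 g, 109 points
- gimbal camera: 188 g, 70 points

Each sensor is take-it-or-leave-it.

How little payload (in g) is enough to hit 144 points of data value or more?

259

Need the lightest bundle worth ≥ 144.
Taking barometric logger + gimbal camera gives 157 (≥ 144) for 259 g.
No combination under 259 g hits 144.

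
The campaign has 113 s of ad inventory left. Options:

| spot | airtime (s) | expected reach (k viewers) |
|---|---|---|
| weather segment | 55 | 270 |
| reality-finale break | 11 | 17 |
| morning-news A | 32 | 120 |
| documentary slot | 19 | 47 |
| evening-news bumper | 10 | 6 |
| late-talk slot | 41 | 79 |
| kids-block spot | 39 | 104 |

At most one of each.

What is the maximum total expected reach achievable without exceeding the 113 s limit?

437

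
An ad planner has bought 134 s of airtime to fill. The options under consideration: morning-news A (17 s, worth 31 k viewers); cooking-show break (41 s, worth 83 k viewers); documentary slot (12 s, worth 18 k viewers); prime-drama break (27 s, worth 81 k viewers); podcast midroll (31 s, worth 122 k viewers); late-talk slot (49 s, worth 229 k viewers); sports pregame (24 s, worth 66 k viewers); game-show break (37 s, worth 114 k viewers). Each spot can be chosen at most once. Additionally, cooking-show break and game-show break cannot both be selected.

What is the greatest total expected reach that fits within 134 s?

498

A density-first pass picks morning-news A + podcast midroll + late-talk slot + game-show break — 496 at 134 s.
The 54 s tied up in morning-news A and game-show break is better spent on prime-drama break + sports pregame — total rises to 498 (131 s).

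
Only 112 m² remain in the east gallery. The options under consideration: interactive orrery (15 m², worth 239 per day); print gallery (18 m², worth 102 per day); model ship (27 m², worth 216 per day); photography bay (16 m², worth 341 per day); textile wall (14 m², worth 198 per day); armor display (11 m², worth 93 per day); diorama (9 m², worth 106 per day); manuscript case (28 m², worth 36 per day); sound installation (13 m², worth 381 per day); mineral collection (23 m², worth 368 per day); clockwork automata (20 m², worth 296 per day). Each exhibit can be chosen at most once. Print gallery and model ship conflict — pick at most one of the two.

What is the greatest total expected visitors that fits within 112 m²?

Ranking by ratio (expected visitors/m²): sound installation 29.31, photography bay 21.31, mineral collection 16.00, interactive orrery 15.93.
The ratio ordering already packs tightly: interactive orrery + photography bay + textile wall + diorama + sound installation + mineral collection + clockwork automata, 110 m², 1929.
No other feasible combination exceeds 1929.

1929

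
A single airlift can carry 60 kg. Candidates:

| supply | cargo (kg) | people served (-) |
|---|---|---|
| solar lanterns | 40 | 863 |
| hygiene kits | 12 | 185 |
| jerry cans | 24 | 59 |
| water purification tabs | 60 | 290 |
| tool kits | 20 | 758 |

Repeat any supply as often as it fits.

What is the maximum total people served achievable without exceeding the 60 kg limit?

2274

3×tool kits uses 60 of the 60 kg and totals 2274.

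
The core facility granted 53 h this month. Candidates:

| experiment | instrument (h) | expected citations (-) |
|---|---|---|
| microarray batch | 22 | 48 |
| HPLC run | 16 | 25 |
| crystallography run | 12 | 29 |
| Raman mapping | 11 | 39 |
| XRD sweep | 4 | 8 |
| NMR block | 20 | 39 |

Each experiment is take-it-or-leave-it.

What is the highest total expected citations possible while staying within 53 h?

126

Greedy by ratio would take microarray batch + crystallography run + Raman mapping + XRD sweep: 49 h used, total 124.
The 16 h tied up in crystallography run and XRD sweep is better spent on NMR block — total rises to 126 (53 h).
The closest alternative, microarray batch + crystallography run + Raman mapping + XRD sweep, reaches only 124.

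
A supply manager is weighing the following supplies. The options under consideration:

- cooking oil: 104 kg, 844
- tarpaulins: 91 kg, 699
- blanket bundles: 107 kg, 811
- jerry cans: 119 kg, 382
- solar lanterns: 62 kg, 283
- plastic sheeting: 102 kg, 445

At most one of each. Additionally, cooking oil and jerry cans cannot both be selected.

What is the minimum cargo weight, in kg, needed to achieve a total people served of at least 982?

153

Need the lightest bundle worth ≥ 982.
tarpaulins + solar lanterns: 982 people served at 153 kg.
Below 153 kg the best achievable stays under 982.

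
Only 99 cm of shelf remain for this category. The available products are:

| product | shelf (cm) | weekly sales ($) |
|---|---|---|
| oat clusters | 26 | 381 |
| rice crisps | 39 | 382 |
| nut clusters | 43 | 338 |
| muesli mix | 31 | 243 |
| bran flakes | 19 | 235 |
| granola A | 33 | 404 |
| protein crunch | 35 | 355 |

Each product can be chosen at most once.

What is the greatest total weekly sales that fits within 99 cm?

1167

Greedy by ratio would take oat clusters + bran flakes + granola A: 78 cm used, total 1020.
The 19 cm tied up in bran flakes is better spent on rice crisps — total rises to 1167 (98 cm).
An exhaustive check of the 128 subsets confirms 1167.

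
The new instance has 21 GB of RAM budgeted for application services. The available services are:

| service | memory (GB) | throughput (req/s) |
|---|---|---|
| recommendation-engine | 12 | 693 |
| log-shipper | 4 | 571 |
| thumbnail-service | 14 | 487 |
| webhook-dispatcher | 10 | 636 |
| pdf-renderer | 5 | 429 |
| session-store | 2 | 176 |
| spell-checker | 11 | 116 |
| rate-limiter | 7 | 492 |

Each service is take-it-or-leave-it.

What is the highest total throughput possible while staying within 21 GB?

By throughput per GB: log-shipper 142.75, session-store 88.00, pdf-renderer 85.80, rate-limiter 70.29 lead.
Taking the top-ratio services first gives log-shipper + pdf-renderer + session-store + rate-limiter for 1668 (18 GB).
Replace rate-limiter with webhook-dispatcher: the trade gains 144 net, giving 1812 at 21 GB.

1812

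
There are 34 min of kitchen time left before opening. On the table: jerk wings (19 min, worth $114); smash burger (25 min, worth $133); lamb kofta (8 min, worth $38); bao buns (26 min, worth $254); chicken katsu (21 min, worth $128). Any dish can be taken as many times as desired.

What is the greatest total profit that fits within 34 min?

Density check — bao buns 9.77, chicken katsu 6.10, jerk wings 6.00, smash burger 5.32 are the best per min.
The ratio ordering already packs tightly: lamb kofta + bao buns, 34 min, 292.
No other feasible combination exceeds 292.

292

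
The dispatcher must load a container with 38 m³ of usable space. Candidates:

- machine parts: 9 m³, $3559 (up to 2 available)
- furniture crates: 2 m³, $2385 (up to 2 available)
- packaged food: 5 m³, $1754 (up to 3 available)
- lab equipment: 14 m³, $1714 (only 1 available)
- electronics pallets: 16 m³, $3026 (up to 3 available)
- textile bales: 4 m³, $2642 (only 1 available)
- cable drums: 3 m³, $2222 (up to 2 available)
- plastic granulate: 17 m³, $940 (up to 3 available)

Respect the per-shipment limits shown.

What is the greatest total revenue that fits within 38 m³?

Taking 2×machine parts + 2×furniture crates + packaged food + textile bales + 2×cable drums: 37 m³ used, 20728 in revenue.
Nothing else within 38 m³ beats 20728.

20728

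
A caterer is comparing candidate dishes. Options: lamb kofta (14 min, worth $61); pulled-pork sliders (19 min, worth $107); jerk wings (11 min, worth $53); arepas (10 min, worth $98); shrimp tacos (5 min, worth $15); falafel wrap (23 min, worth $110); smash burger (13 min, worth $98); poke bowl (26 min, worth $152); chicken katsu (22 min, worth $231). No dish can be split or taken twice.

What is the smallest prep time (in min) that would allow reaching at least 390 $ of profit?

45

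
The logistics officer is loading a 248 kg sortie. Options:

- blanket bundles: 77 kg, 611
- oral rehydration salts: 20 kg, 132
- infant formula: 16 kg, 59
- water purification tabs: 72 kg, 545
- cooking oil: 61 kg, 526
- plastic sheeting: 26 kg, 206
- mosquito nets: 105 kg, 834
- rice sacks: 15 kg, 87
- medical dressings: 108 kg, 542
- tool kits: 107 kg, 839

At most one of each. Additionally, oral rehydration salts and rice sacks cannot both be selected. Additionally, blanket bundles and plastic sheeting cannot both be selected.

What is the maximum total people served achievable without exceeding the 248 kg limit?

By people served per kg: cooking oil 8.62, mosquito nets 7.94, blanket bundles 7.94 lead.
Taking the top-ratio supplies first gives blanket bundles + cooking oil + mosquito nets for 1971 (243 kg).
Replace mosquito nets with tool kits: the trade gains 5 net, giving 1976 at 245 kg.

1976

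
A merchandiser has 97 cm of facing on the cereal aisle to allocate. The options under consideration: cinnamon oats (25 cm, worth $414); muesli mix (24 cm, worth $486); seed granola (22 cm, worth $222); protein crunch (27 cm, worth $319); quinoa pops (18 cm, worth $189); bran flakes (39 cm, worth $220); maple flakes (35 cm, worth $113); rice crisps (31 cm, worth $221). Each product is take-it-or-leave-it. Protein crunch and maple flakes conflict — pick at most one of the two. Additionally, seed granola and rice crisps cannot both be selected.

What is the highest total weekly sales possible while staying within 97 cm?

1408

Density check — muesli mix 20.25, cinnamon oats 16.56, protein crunch 11.81 are the best per cm.
The ratio ordering already packs tightly: cinnamon oats + muesli mix + protein crunch + quinoa pops, 94 cm, 1408.
No other feasible combination exceeds 1408.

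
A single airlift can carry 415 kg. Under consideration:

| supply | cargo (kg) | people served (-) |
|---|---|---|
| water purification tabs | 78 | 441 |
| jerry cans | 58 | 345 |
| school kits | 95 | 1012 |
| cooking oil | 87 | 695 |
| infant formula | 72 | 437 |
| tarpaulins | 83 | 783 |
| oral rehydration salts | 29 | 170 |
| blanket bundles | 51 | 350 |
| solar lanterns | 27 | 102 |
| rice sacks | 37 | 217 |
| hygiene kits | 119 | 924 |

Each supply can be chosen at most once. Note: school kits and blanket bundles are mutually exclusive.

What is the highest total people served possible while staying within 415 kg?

3584

Best packing: school kits + cooking oil + tarpaulins + oral rehydration salts + hygiene kits — 413 kg, 3584 total.
Next best is school kits + cooking oil + tarpaulins + solar lanterns + hygiene kits at 3516 (411 kg) — short by 68.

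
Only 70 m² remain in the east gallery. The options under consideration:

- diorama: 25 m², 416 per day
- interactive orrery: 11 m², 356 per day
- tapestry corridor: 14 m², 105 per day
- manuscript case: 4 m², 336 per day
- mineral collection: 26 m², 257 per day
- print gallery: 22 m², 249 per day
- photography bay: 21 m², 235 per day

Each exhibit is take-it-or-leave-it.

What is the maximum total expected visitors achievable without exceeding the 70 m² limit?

1365

Ranking by ratio (expected visitors/m²): manuscript case 84.00, interactive orrery 32.36, diorama 16.64, print gallery 11.32.
Filling by ratio: diorama + interactive orrery + manuscript case + print gallery for 1357, with 8 m² left unused.
The 22 m² tied up in print gallery is better spent on mineral collection — total rises to 1365 (66 m²).
An exhaustive check of the 128 subsets confirms 1365.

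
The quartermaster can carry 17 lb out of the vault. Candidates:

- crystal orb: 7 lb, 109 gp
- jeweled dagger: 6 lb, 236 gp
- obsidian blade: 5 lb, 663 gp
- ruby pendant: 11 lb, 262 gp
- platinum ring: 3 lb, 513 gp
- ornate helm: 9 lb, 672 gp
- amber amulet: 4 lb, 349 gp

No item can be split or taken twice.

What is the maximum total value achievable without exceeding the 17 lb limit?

1848

Filling by ratio: obsidian blade + platinum ring + amber amulet for 1525, with 5 lb left unused.
Dropping amber amulet frees 4 lb; slotting in ornate helm (9 lb) lifts the total to 1848 at 17 lb.
Runner-up platinum ring + ornate helm + amber amulet tops out at 1534.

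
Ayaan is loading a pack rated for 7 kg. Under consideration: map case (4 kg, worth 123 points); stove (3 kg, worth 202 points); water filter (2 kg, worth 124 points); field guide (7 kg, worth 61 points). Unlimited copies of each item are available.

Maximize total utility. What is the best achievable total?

The ratio heuristic lands on 2×stove (404) but leaves 1 kg idle.
Replace stove with 2×water filter: the trade gains 46 net, giving 450 at 7 kg.
Nothing else within 7 kg beats 450.

450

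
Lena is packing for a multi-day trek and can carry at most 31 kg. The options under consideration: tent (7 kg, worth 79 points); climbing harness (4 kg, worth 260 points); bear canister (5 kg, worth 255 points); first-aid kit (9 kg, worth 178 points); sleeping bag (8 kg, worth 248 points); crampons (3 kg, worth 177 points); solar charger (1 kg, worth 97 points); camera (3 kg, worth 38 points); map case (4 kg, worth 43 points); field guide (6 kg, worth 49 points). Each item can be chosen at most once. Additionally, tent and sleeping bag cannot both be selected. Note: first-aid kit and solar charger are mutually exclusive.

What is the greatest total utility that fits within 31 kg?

Density check — solar charger 97.00, climbing harness 65.00, crampons 59.00, bear canister 51.00 are the best per kg.
Best packing: climbing harness + bear canister + sleeping bag + crampons + solar charger + map case + field guide — 31 kg, 1129 total.
Runner-up climbing harness + bear canister + sleeping bag + crampons + solar charger + camera + field guide tops out at 1124.

1129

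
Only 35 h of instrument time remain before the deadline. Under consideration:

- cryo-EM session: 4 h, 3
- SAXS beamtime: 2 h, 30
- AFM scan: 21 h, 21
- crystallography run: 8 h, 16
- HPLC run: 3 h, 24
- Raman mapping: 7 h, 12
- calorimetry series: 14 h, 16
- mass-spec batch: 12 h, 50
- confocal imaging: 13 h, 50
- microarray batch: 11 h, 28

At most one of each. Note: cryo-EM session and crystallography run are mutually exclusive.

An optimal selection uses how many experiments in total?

5

Optimal total is 157.
For example cryo-EM session + SAXS beamtime + HPLC run + mass-spec batch + confocal imaging achieves it, using 34 h.
All optima have 5 experiments.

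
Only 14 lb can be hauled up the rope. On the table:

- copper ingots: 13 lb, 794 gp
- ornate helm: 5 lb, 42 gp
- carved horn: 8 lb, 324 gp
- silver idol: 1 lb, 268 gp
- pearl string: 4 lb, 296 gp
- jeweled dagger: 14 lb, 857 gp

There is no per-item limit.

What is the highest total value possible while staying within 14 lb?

3752

14×silver idol uses 14 of the 14 lb and totals 3752.
No other feasible combination exceeds 3752.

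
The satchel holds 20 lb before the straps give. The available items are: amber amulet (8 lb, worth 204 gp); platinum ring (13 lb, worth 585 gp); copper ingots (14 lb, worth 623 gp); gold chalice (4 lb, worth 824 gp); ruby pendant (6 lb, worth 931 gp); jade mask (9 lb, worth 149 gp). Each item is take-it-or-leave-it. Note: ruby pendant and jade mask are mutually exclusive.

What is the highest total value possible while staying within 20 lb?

Ranking by ratio (value/lb): gold chalice 206.00, ruby pendant 155.17, platinum ring 45.00, copper ingots 44.50.
Best packing: amber amulet + gold chalice + ruby pendant — 18 lb, 1959 total.
Runner-up gold chalice + ruby pendant tops out at 1755.

1959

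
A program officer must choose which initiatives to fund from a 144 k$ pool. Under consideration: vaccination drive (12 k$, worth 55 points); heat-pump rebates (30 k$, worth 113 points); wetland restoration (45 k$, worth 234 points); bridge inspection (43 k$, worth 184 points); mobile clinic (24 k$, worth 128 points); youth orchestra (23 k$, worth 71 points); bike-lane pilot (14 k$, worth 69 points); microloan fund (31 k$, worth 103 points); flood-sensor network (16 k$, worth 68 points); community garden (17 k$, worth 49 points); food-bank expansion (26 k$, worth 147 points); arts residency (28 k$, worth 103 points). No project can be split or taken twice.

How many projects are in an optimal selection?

6

Optimal total is 704.
vaccination drive + wetland restoration + mobile clinic + youth orchestra + bike-lane pilot + food-bank expansion hits 704 at 144 k$.
Every optimal selection uses 6 projects.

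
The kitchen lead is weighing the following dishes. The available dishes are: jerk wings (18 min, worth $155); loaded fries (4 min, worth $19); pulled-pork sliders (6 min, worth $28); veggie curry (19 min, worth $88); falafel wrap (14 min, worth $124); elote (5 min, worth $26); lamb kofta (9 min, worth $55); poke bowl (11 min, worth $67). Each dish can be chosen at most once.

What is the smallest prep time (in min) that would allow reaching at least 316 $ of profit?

Look for the lowest-prep combination reaching 316.
jerk wings + loaded fries + falafel wrap + elote: 324 profit at 41 min.
Any bundle with less than 41 min falls short of 316.

41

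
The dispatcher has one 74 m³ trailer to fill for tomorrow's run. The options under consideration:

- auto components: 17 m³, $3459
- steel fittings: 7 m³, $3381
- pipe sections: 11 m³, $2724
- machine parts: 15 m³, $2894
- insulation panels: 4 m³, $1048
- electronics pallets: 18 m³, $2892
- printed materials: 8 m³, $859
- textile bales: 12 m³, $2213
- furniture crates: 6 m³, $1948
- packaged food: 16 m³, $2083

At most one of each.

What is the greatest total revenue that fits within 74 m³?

17667

Taking auto components + steel fittings + pipe sections + machine parts + insulation panels + textile bales + furniture crates: 72 m³ used, 17667 in revenue.
No other feasible combination exceeds 17667.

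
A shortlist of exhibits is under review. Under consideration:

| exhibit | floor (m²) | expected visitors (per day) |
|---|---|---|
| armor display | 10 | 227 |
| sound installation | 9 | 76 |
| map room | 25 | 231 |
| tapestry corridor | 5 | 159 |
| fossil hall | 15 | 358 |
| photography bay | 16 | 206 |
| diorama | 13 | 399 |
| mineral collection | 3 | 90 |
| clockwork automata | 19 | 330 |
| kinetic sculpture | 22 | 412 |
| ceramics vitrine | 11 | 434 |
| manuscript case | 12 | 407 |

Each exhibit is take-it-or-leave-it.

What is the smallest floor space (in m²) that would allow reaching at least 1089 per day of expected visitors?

31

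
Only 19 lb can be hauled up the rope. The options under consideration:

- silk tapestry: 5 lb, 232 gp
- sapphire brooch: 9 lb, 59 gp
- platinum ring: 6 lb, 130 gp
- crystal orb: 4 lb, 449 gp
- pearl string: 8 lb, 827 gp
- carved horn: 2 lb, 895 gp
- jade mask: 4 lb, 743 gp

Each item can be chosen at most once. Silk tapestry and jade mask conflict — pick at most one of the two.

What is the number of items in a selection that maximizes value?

4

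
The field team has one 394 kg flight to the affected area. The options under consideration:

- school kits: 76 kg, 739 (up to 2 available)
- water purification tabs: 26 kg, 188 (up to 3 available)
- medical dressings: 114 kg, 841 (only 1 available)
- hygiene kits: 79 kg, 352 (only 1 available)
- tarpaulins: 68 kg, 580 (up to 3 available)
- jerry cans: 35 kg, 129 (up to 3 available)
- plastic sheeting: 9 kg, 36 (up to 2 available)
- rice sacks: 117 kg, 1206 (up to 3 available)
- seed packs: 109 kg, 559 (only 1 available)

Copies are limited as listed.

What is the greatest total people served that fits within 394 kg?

3890

Taking the top-ratio supplies first gives water purification tabs + plastic sheeting + 3×rice sacks for 3842 (386 kg).
The 152 kg tied up in water purification tabs and plastic sheeting and rice sacks is better spent on 2×school kits — total rises to 3890 (386 kg).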